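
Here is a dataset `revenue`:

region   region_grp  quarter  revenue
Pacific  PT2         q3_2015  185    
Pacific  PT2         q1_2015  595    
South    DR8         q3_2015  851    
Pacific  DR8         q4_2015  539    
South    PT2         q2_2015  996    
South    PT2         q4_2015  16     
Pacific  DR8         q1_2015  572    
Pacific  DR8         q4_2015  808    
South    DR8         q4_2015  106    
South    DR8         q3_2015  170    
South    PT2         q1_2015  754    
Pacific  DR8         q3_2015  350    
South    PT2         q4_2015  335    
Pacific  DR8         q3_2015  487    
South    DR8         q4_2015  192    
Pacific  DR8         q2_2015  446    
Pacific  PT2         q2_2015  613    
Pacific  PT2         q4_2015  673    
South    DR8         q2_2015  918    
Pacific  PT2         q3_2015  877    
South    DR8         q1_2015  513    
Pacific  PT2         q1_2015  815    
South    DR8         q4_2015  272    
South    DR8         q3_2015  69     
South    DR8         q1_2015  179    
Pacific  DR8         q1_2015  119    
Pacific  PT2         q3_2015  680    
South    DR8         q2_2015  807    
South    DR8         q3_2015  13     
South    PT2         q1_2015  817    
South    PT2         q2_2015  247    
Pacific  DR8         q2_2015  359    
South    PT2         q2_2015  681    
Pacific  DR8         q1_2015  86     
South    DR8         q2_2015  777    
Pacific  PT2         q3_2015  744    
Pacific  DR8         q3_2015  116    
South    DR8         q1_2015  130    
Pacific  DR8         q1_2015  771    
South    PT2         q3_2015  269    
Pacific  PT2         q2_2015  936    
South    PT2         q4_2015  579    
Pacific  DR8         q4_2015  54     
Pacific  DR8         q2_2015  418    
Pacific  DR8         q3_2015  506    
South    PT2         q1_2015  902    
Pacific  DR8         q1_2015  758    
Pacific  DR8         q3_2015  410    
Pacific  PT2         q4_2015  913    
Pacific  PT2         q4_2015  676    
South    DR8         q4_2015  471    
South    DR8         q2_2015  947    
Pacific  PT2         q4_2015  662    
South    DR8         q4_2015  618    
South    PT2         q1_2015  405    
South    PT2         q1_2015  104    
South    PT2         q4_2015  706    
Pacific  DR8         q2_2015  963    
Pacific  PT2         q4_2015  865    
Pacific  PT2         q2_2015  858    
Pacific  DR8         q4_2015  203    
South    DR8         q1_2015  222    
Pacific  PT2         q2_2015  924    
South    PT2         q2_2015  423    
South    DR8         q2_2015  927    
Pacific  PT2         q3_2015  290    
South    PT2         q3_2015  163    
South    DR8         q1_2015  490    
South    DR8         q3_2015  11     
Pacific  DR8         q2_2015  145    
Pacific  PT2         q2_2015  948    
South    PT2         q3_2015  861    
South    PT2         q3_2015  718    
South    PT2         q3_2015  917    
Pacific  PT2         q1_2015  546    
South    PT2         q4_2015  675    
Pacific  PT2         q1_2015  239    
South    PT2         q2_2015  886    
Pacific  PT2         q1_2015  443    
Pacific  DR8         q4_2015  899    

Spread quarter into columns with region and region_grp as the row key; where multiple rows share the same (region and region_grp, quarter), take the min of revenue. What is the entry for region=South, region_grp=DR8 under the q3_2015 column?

11

Rows with region=South, region_grp=DR8 and quarter=q3_2015: revenue values are 851, 170, 69, 13, 11.
min(851, 170, 69, 13, 11) = 11.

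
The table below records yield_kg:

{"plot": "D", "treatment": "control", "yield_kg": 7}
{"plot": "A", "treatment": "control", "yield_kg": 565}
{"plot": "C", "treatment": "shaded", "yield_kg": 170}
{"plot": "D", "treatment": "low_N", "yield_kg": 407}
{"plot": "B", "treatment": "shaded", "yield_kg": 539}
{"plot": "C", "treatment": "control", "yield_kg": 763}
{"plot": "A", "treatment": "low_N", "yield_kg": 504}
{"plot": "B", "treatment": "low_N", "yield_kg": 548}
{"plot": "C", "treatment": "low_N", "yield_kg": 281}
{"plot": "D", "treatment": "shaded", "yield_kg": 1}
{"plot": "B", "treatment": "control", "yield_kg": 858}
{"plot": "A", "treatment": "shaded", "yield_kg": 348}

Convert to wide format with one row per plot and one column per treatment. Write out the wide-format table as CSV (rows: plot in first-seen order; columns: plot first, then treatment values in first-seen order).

plot,control,shaded,low_N
D,7,1,407
A,565,348,504
C,763,170,281
B,858,539,548

Columns: plot plus the 3 distinct treatment values (control, shaded, low_N).
For example, row D column control takes yield_kg=7 from the long row (D, control).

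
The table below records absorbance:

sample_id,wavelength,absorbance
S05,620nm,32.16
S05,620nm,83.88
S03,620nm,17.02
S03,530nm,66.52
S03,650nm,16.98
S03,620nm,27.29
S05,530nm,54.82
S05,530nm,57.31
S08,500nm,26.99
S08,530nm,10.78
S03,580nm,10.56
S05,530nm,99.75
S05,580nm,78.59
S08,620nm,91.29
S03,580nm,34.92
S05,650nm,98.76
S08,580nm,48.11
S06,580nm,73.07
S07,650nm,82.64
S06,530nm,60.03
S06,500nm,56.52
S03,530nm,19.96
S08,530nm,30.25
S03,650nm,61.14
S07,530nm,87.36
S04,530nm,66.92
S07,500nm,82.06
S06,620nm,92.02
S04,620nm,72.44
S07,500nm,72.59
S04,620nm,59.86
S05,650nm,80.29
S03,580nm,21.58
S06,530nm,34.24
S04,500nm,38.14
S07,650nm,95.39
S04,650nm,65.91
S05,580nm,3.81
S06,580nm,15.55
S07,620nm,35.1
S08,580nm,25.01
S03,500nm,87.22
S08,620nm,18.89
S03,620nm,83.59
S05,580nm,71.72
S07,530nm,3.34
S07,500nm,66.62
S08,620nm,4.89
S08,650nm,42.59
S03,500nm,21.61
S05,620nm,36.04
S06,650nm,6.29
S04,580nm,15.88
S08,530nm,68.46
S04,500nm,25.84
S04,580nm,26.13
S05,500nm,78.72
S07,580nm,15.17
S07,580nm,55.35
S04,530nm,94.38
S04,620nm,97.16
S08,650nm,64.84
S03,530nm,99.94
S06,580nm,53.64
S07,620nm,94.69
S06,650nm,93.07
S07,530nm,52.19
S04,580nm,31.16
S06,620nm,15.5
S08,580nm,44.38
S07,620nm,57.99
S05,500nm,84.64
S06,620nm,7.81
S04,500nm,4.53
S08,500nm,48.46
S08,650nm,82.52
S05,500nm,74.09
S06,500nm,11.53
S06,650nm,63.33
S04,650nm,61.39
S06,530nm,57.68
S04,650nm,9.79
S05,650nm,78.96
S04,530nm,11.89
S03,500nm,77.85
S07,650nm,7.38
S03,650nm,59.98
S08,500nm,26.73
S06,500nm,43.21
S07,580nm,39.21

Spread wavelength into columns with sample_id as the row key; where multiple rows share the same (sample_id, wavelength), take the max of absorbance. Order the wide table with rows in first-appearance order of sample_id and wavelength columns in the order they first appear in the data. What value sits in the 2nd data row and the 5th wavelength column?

34.92

With rows in first-appearance order of sample_id, row 2 is sample_id=S03. wavelength columns in first-appearance order: 620nm, 530nm, 650nm, 500nm, 580nm; column 5 is 580nm.
Long rows with sample_id=S03, wavelength=580nm: max(10.56, 34.92, 21.58) = 34.92.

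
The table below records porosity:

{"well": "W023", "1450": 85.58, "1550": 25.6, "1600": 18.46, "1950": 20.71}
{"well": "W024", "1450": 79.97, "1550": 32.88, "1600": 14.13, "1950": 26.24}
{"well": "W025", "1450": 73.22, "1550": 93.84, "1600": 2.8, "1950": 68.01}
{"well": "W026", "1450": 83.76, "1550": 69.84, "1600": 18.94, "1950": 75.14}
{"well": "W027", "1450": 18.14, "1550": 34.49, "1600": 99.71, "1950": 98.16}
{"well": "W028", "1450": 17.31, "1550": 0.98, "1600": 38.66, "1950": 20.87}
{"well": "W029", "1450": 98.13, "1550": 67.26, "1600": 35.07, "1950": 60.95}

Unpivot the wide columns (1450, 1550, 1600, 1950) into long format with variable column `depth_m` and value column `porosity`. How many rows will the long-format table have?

28

7 well values × 4 melted columns = 28 rows.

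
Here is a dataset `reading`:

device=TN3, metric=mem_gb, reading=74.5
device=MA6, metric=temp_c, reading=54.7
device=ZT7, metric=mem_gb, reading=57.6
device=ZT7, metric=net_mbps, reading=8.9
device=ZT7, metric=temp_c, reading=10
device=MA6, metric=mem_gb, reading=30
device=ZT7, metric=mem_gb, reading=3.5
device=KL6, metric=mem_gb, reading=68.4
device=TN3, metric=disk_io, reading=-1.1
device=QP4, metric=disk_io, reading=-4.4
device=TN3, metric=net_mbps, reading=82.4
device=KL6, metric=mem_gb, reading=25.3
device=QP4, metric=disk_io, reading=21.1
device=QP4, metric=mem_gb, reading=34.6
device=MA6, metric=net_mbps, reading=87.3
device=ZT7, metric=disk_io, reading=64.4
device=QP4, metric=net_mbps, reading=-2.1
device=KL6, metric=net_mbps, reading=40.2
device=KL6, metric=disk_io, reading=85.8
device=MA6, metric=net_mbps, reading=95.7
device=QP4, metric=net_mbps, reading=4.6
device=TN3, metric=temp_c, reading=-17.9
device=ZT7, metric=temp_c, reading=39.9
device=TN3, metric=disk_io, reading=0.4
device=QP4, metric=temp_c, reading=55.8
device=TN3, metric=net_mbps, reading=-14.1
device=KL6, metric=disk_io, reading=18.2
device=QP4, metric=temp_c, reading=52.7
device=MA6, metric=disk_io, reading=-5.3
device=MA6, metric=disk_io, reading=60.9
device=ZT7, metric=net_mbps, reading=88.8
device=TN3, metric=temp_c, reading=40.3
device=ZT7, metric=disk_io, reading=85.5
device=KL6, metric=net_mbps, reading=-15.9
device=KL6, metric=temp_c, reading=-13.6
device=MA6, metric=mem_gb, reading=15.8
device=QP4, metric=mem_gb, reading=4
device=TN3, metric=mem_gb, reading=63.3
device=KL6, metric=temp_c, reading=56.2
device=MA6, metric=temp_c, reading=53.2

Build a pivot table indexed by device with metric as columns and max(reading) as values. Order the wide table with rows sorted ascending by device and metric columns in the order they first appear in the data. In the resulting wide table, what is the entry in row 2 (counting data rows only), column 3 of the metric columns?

With rows sorted ascending by device, row 2 is device=MA6. metric columns in first-appearance order: mem_gb, temp_c, net_mbps, disk_io; column 3 is net_mbps.
Long rows with device=MA6, metric=net_mbps: max(87.3, 95.7) = 95.7.

95.7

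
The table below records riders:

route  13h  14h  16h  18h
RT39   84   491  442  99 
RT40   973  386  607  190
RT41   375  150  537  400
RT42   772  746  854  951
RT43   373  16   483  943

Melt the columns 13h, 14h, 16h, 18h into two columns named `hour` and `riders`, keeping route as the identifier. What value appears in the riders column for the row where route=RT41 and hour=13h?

375

Unpivoting turns each (route, wide-column) pair into one long row.
The wide cell at row RT41, column 13h holds 375, so the long row (RT41, 13h) has riders=375.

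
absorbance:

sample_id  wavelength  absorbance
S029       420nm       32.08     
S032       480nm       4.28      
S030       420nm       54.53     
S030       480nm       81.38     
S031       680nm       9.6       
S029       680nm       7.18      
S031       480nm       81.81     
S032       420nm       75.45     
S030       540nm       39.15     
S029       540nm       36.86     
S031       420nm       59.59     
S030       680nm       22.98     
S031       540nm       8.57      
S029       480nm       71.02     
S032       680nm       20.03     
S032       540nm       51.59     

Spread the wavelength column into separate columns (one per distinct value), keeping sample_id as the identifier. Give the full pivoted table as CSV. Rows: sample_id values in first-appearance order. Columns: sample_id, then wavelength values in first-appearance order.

sample_id,420nm,480nm,680nm,540nm
S029,32.08,71.02,7.18,36.86
S032,75.45,4.28,20.03,51.59
S030,54.53,81.38,22.98,39.15
S031,59.59,81.81,9.6,8.57

Columns: sample_id plus the 4 distinct wavelength values (420nm, 480nm, 680nm, 540nm).
For example, row S029 column 420nm takes absorbance=32.08 from the long row (S029, 420nm).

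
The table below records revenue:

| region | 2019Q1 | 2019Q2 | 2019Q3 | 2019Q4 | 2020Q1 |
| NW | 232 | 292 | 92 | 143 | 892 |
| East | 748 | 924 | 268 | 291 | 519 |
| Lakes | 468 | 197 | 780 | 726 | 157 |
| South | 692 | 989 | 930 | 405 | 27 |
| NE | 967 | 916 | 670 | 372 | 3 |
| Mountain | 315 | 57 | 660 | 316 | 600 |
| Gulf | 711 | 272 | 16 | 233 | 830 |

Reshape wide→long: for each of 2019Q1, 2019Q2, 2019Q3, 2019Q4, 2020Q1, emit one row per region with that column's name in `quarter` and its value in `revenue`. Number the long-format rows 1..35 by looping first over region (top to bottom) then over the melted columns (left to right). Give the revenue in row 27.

57

35 rows total (7 × 5). Row 27: index ⌊(27-1)/5⌋ = 5 into region → Mountain; (27-1) mod 5 = 1 into the melted columns → 2019Q2.
So row 27 is (Mountain, 2019Q2, 57); revenue = 57.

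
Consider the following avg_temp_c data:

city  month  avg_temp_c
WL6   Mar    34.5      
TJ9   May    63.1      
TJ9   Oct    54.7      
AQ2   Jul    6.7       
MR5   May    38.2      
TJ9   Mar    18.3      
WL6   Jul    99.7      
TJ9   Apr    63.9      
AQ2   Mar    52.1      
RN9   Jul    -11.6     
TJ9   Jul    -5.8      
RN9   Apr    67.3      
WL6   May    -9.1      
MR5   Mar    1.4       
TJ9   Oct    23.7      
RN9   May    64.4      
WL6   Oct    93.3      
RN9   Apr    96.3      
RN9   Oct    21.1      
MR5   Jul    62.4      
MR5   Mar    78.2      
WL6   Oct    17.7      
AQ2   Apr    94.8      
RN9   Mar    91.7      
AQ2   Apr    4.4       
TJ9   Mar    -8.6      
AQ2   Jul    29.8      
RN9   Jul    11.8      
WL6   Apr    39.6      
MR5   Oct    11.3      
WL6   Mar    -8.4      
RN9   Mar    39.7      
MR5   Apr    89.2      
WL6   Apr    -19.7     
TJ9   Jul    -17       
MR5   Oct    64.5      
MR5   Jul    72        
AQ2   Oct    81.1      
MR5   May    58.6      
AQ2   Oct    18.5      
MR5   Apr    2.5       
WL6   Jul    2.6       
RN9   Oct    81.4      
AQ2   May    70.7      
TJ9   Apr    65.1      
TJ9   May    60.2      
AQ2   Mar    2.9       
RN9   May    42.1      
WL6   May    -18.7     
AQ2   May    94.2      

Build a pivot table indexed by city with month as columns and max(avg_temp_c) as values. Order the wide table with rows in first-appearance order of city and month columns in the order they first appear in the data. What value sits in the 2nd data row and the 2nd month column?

63.1

With rows in first-appearance order of city, row 2 is city=TJ9. month columns in first-appearance order: Mar, May, Oct, Jul, Apr; column 2 is May.
Long rows with city=TJ9, month=May: max(63.1, 60.2) = 63.1.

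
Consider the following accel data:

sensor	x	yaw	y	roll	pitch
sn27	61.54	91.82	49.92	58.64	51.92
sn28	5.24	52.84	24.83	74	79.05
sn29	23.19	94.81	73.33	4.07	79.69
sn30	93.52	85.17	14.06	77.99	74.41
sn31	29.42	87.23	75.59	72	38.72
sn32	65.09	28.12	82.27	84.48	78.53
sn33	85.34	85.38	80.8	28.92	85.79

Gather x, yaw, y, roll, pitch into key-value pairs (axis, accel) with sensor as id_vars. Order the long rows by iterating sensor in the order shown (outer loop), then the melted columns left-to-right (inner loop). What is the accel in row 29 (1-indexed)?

35 rows total (7 × 5). Row 29: index ⌊(29-1)/5⌋ = 5 into sensor → sn32; (29-1) mod 5 = 3 into the melted columns → roll.
So row 29 is (sn32, roll, 84.48); accel = 84.48.

84.48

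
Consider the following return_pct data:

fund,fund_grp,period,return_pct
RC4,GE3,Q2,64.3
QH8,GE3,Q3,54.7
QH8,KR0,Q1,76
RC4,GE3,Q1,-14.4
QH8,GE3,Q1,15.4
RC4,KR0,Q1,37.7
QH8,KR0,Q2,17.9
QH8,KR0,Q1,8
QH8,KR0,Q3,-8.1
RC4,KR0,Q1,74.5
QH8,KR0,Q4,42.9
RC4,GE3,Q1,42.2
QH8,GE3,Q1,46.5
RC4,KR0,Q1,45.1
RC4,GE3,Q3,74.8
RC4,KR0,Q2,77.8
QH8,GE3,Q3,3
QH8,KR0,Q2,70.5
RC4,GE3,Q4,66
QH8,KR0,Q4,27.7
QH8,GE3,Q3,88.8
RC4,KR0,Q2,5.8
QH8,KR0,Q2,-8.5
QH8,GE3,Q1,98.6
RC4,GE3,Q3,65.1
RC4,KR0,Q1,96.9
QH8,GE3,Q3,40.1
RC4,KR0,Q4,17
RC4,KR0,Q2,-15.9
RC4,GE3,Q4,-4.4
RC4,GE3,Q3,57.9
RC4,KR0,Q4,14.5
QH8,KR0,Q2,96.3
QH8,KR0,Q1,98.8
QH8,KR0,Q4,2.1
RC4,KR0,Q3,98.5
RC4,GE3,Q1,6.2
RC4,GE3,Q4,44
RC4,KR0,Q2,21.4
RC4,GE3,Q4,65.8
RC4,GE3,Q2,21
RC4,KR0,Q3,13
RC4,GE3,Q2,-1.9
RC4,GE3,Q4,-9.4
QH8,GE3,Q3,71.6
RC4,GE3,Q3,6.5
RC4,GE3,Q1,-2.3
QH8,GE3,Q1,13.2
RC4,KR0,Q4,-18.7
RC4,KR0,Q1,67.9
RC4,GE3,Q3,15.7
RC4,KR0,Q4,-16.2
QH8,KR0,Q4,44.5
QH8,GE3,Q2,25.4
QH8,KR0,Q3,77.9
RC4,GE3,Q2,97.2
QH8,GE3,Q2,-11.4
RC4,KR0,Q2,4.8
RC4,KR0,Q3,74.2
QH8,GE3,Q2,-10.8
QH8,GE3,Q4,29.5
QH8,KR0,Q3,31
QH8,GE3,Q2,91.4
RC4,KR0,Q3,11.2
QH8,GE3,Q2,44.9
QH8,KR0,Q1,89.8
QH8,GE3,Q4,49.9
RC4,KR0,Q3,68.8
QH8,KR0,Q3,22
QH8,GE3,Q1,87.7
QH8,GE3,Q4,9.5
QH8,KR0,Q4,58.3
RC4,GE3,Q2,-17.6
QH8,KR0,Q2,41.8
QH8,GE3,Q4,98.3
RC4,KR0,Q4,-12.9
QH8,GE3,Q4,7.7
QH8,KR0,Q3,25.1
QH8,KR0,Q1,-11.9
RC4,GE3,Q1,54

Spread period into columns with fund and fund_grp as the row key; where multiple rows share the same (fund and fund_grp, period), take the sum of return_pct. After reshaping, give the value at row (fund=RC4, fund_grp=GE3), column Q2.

Rows with fund=RC4, fund_grp=GE3 and period=Q2: return_pct values are 64.3, 21, -1.9, 97.2, -17.6.
64.3 + 21 + -1.9 + 97.2 + -17.6 = 163.

163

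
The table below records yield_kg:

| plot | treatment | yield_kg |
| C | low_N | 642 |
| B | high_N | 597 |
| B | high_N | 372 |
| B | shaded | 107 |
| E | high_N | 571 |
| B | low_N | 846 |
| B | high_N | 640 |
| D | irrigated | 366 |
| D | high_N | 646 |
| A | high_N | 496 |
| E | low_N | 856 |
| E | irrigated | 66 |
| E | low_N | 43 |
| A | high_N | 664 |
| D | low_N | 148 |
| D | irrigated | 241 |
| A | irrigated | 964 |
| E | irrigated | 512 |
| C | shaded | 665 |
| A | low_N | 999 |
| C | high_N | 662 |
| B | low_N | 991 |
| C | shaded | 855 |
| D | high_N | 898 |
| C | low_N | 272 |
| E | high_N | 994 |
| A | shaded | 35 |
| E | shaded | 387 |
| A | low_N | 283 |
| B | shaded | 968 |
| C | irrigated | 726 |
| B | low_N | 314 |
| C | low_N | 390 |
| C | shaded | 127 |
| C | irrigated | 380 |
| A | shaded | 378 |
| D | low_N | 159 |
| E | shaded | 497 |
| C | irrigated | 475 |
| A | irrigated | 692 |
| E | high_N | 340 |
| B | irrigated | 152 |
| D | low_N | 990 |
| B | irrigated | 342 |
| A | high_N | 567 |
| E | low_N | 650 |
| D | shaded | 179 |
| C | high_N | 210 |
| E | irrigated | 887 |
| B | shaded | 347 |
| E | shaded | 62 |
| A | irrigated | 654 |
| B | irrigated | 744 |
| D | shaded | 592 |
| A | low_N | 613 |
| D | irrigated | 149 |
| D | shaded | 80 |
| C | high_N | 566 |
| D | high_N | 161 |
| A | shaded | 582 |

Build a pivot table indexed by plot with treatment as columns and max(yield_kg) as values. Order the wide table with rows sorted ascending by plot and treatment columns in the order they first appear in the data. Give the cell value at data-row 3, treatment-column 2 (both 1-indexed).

With rows sorted ascending by plot, row 3 is plot=C. treatment columns in first-appearance order: low_N, high_N, shaded, irrigated; column 2 is high_N.
Long rows with plot=C, treatment=high_N: max(662, 210, 566) = 662.

662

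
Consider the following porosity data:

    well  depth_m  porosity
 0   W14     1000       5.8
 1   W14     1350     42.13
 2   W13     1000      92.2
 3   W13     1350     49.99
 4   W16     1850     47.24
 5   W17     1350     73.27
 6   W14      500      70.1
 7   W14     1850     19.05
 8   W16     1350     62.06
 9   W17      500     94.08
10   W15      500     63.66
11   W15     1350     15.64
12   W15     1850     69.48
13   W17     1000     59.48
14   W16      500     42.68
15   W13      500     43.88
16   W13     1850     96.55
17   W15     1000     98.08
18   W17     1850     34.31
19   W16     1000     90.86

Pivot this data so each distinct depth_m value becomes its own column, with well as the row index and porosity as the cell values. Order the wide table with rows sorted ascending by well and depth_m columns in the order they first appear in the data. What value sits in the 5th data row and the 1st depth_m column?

59.48

With rows sorted ascending by well, row 5 is well=W17. depth_m columns in first-appearance order: 1000, 1350, 1850, 500; column 1 is 1000.
Long rows with well=W17, depth_m=1000: porosity = 59.48.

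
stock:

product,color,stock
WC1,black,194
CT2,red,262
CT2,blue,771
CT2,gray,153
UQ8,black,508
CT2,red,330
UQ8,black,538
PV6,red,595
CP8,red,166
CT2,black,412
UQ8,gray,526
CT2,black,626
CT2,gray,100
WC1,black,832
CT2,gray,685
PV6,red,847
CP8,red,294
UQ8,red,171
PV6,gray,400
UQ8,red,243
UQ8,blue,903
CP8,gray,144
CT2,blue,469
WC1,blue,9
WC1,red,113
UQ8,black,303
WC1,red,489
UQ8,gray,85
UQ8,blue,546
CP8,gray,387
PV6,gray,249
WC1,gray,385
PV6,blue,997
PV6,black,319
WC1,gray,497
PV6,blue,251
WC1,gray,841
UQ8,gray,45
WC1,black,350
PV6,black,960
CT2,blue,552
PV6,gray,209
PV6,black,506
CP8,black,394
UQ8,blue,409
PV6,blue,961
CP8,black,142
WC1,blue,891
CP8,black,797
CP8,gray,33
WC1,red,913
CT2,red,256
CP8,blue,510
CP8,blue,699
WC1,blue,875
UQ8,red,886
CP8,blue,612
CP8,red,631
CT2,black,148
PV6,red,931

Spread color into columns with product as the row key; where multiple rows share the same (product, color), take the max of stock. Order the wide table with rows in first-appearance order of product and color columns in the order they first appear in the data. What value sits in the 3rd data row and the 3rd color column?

903

With rows in first-appearance order of product, row 3 is product=UQ8. color columns in first-appearance order: black, red, blue, gray; column 3 is blue.
Long rows with product=UQ8, color=blue: max(903, 546, 409) = 903.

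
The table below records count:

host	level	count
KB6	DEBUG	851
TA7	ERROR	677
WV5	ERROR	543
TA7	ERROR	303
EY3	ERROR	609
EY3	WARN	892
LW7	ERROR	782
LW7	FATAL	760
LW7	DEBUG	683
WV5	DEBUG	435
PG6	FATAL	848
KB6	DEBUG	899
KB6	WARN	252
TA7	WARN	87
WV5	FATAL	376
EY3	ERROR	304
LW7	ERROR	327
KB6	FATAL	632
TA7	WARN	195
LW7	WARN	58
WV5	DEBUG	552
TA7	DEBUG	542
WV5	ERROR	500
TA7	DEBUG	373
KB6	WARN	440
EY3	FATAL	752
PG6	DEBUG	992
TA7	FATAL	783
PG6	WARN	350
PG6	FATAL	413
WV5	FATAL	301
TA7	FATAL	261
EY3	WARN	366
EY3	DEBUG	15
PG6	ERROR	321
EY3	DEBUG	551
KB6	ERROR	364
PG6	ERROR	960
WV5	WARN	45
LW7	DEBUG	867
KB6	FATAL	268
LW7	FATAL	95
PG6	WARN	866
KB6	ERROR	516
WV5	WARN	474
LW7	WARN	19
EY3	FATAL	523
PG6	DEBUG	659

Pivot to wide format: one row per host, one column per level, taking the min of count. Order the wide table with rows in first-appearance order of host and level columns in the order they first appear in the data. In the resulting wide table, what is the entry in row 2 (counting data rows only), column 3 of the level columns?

With rows in first-appearance order of host, row 2 is host=TA7. level columns in first-appearance order: DEBUG, ERROR, WARN, FATAL; column 3 is WARN.
Long rows with host=TA7, level=WARN: min(87, 195) = 87.

87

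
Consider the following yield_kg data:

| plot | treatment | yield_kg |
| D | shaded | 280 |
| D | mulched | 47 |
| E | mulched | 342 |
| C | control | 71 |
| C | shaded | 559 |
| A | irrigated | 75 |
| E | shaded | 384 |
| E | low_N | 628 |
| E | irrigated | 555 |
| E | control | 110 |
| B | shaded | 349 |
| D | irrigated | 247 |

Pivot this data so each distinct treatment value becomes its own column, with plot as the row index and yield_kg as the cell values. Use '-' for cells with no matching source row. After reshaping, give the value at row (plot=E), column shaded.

384

The long row with plot=E, treatment=shaded has yield_kg=384.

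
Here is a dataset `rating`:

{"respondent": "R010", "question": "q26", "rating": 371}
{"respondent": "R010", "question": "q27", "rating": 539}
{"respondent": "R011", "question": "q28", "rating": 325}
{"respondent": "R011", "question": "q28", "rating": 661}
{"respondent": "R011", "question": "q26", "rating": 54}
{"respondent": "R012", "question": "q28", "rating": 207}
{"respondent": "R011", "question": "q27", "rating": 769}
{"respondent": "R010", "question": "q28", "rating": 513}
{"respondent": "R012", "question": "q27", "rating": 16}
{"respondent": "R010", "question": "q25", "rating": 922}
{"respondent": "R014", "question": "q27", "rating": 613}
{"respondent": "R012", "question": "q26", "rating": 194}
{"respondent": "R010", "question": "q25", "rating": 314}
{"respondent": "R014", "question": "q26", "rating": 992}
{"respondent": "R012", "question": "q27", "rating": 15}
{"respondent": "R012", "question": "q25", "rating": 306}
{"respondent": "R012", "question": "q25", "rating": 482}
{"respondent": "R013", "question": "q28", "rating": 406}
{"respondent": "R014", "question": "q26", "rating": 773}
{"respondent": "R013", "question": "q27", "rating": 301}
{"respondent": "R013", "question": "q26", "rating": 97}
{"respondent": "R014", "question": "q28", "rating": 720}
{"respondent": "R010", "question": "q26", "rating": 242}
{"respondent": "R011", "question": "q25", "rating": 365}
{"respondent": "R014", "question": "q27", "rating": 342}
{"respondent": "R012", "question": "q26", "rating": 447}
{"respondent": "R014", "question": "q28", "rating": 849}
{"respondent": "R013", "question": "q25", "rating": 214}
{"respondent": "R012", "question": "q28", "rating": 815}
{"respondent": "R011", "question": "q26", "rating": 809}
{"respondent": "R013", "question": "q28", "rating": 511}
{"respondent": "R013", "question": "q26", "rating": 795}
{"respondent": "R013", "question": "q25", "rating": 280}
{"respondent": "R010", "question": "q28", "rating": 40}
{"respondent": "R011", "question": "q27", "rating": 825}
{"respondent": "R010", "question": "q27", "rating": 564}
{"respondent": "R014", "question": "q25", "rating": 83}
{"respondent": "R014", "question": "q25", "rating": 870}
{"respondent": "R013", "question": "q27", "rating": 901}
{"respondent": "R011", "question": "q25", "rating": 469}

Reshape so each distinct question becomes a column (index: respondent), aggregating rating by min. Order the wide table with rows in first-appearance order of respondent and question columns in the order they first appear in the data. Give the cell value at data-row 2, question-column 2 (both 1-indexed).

With rows in first-appearance order of respondent, row 2 is respondent=R011. question columns in first-appearance order: q26, q27, q28, q25; column 2 is q27.
Long rows with respondent=R011, question=q27: min(769, 825) = 769.

769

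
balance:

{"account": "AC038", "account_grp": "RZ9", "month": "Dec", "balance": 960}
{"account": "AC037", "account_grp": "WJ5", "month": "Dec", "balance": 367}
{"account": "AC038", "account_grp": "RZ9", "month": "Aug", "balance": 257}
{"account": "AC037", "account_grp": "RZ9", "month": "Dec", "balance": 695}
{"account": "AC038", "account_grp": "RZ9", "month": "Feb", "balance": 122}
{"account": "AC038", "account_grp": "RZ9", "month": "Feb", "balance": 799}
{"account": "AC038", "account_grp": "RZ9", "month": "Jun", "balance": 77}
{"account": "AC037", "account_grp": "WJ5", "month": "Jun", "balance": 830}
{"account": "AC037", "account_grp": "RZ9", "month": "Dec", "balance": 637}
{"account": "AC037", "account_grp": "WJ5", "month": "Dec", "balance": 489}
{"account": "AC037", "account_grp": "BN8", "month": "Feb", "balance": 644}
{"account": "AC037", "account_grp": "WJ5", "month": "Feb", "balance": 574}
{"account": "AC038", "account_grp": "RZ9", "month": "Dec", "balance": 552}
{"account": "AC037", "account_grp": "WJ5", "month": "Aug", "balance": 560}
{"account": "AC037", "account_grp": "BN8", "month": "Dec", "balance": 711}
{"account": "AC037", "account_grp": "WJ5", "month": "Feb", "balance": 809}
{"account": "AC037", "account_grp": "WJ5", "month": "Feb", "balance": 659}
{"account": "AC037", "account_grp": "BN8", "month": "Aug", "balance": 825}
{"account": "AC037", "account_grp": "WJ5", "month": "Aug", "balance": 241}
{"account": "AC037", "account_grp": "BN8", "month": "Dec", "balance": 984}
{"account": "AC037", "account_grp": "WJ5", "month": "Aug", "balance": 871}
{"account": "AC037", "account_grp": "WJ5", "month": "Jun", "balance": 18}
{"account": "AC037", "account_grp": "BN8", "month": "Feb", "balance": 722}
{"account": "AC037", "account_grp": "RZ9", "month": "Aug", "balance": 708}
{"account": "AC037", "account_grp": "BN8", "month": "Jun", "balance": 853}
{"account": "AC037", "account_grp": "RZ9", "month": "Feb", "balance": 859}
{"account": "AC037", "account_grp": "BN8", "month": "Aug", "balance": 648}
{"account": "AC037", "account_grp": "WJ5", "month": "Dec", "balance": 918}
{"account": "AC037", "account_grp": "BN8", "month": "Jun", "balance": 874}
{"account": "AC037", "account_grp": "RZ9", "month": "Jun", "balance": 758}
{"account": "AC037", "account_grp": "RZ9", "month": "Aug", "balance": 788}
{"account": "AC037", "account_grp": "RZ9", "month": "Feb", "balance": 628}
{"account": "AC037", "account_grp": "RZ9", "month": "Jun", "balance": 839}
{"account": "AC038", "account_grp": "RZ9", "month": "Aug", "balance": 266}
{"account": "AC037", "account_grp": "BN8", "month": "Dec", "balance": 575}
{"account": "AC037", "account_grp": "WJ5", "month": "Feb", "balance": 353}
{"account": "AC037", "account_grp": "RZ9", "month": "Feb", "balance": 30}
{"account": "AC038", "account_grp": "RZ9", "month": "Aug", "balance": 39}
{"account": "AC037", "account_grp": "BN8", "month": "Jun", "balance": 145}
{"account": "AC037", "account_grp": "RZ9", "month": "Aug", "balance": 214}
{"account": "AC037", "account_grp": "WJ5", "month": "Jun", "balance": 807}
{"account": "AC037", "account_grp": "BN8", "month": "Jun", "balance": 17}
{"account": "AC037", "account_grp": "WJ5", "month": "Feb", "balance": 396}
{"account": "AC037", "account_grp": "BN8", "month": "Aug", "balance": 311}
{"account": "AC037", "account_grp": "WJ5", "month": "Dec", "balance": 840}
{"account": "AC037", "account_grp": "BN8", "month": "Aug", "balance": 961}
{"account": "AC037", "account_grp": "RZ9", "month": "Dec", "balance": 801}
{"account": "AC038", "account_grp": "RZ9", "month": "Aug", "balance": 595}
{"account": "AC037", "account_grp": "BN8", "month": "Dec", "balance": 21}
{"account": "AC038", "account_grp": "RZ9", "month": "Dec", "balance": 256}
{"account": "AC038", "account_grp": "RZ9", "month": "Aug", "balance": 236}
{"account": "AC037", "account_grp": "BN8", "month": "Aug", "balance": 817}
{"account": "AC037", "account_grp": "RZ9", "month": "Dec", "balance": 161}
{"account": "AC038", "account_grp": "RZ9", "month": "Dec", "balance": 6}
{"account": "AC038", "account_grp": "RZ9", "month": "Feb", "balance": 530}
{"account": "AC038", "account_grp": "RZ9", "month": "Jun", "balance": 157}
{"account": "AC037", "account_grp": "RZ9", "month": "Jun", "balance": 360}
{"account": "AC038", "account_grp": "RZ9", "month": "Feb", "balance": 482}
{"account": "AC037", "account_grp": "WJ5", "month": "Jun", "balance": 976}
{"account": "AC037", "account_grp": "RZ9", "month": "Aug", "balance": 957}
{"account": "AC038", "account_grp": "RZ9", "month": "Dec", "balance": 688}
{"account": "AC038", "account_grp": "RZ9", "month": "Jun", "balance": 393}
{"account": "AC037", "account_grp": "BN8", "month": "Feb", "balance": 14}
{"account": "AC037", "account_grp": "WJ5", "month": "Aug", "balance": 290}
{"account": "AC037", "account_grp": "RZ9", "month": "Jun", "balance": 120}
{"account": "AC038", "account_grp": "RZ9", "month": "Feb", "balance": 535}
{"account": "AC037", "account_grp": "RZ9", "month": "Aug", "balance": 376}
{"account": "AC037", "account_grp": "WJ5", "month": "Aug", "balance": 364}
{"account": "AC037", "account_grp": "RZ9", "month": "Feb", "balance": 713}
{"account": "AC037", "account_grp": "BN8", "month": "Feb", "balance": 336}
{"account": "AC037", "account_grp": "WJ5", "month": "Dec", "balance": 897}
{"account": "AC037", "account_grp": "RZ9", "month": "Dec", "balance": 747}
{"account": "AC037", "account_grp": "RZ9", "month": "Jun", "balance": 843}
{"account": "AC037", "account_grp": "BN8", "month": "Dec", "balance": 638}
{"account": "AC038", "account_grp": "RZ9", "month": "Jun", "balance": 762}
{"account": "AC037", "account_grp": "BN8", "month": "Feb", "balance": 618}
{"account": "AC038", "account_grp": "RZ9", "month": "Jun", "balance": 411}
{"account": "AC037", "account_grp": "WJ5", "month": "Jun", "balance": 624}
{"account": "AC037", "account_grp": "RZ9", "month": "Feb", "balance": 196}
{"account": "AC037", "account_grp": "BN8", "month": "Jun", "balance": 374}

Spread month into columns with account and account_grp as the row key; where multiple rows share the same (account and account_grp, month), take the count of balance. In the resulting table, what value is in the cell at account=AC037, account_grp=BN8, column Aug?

Rows with account=AC037, account_grp=BN8 and month=Aug: balance values are 825, 648, 311, 961, 817.
5 rows match — count = 5.

5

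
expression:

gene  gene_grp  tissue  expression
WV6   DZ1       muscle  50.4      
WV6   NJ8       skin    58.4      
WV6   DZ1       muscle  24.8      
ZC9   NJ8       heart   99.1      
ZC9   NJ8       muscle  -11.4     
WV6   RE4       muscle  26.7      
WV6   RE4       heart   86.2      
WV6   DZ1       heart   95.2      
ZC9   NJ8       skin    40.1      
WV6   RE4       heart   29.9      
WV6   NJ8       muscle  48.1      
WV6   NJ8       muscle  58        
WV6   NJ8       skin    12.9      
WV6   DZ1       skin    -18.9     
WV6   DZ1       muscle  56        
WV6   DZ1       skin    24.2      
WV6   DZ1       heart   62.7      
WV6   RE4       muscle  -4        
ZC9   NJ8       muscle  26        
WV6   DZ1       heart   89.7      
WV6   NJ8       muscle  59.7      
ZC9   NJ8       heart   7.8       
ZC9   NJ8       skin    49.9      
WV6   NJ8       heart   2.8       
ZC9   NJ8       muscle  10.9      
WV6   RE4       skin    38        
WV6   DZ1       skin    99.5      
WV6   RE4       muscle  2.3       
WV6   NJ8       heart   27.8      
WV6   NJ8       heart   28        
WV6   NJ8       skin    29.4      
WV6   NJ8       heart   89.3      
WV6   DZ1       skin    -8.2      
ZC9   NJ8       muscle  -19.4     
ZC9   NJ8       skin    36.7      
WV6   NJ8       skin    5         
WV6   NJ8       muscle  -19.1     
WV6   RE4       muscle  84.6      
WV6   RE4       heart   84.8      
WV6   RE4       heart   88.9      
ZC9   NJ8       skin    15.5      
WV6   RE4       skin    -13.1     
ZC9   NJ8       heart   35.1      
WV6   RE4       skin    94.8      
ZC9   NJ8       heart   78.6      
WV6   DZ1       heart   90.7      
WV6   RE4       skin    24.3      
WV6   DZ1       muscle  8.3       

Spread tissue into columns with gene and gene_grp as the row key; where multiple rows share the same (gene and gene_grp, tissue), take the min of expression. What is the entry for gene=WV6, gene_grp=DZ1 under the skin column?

Rows with gene=WV6, gene_grp=DZ1 and tissue=skin: expression values are -18.9, 24.2, 99.5, -8.2.
min(-18.9, 24.2, 99.5, -8.2) = -18.9.

-18.9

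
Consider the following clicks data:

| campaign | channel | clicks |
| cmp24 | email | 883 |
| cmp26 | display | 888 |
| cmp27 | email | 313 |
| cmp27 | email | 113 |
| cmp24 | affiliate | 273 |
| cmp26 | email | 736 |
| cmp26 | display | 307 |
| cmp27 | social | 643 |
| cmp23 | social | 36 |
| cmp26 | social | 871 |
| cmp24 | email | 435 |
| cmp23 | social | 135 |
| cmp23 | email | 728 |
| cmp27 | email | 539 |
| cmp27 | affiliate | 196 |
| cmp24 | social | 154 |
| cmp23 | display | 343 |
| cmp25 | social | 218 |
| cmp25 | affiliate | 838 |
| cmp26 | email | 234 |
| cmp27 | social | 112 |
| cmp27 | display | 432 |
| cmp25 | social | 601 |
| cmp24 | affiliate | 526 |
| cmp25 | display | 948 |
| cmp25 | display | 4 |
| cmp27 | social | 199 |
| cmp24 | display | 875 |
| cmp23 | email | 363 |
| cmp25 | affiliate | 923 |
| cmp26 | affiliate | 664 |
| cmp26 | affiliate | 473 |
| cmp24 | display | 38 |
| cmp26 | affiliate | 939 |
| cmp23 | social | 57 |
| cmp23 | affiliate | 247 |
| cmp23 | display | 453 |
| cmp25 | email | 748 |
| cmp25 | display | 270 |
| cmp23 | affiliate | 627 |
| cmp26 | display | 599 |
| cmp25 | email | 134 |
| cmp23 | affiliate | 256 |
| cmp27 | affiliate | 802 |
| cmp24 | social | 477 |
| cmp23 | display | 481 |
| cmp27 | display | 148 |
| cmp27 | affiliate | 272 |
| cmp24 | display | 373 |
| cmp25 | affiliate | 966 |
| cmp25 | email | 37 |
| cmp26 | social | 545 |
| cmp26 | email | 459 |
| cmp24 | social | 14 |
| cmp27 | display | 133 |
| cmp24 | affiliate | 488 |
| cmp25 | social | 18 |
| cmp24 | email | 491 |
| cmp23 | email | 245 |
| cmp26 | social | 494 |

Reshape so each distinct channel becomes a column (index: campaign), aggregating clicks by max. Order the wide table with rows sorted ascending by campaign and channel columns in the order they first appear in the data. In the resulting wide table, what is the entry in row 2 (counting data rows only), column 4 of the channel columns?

With rows sorted ascending by campaign, row 2 is campaign=cmp24. channel columns in first-appearance order: email, display, affiliate, social; column 4 is social.
Long rows with campaign=cmp24, channel=social: max(154, 477, 14) = 477.

477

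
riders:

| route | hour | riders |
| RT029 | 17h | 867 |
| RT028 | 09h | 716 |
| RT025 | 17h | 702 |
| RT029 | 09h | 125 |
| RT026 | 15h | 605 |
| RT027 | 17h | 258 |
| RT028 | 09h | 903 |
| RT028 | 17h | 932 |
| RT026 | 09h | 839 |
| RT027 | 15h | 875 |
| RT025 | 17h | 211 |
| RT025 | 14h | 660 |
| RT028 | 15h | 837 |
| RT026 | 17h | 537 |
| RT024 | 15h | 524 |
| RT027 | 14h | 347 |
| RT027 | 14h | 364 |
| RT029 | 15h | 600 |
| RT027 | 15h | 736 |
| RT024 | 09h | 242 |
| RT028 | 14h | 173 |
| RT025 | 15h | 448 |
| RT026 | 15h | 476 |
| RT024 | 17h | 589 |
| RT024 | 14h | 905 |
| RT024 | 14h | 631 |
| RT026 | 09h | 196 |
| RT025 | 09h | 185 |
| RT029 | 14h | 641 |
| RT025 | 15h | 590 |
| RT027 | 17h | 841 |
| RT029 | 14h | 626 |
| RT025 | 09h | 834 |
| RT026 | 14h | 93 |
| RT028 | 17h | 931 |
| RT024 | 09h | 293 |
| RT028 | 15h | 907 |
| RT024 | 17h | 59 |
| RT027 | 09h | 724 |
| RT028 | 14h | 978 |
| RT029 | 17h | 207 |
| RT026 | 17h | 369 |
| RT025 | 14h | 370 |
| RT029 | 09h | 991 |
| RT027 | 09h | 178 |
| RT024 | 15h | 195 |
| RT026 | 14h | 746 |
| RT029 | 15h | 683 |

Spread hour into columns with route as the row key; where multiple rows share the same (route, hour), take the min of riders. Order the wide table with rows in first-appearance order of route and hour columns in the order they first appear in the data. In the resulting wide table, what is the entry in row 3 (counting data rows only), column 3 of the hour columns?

448

With rows in first-appearance order of route, row 3 is route=RT025. hour columns in first-appearance order: 17h, 09h, 15h, 14h; column 3 is 15h.
Long rows with route=RT025, hour=15h: min(448, 590) = 448.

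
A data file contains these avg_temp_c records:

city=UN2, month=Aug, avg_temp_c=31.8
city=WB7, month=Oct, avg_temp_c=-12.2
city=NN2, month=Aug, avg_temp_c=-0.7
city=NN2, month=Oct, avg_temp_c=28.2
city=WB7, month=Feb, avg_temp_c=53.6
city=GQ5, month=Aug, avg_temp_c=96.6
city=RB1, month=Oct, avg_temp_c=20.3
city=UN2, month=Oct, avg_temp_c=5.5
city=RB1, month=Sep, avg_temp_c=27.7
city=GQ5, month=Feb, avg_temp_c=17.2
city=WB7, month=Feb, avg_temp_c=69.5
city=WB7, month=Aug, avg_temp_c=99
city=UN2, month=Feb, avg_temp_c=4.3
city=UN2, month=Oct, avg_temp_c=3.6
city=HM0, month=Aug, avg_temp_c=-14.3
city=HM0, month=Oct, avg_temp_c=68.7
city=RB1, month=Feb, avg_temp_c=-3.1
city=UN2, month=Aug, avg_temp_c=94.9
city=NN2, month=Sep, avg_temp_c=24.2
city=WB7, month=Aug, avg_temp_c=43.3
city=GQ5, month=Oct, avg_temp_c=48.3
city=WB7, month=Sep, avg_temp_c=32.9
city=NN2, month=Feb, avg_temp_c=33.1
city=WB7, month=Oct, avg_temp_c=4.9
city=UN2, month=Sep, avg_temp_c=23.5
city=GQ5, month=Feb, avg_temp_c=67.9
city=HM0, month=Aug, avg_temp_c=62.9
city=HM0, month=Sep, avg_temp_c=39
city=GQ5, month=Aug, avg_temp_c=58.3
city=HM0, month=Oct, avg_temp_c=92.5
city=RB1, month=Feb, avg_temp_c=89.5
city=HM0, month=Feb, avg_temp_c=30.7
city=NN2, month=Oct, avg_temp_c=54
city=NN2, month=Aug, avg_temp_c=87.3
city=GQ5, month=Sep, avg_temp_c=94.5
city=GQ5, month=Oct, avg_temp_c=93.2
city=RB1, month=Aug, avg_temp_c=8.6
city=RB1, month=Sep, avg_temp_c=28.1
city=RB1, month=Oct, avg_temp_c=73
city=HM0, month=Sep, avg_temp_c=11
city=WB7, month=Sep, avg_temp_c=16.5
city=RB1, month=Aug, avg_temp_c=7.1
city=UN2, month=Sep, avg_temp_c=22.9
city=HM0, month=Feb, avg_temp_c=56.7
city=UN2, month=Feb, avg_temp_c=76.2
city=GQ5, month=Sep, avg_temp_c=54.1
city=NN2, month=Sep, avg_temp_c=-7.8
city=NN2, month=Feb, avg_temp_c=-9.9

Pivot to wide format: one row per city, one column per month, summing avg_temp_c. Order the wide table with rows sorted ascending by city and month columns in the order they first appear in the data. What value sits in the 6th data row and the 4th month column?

49.4

With rows sorted ascending by city, row 6 is city=WB7. month columns in first-appearance order: Aug, Oct, Feb, Sep; column 4 is Sep.
Long rows with city=WB7, month=Sep: 32.9 + 16.5 = 49.4.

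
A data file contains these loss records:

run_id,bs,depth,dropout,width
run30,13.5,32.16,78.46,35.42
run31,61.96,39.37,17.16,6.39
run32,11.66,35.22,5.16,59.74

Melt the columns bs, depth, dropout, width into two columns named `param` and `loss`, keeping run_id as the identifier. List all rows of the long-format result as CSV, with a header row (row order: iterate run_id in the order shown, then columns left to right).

Each (run_id, column) pair becomes one row: 3 × 4 = 12 rows.
For example, (run30, bs) → loss=13.5.

run_id,param,loss
run30,bs,13.5
run30,depth,32.16
run30,dropout,78.46
run30,width,35.42
run31,bs,61.96
run31,depth,39.37
run31,dropout,17.16
run31,width,6.39
run32,bs,11.66
run32,depth,35.22
run32,dropout,5.16
run32,width,59.74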